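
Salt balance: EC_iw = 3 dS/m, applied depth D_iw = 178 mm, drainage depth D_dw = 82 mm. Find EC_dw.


EC_dw = EC_iw * D_iw / D_dw
EC_dw = 3 * 178 / 82
EC_dw = 534 / 82

6.5122 dS/m


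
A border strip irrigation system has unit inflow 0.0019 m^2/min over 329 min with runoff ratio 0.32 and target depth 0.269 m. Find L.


L = q*t/((1+r)*Z)
L = 0.0019*329/((1+0.32)*0.269)
L = 0.6251/0.35508

1.7604 m


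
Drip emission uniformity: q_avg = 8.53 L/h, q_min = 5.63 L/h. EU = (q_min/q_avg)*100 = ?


EU = (q_min/q_avg)*100 = (5.63/8.53)*100 = 66.0023%

66.0023 %


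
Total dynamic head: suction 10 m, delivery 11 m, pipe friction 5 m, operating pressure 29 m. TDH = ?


TDH = Hs + Hd + hf + Hp = 10 + 11 + 5 + 29 = 55

55 m


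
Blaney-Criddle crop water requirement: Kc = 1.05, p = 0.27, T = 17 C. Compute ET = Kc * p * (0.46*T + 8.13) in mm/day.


ET = Kc * p * (0.46*T + 8.13)
ET = 1.05 * 0.27 * (0.46*17 + 8.13)
ET = 1.05 * 0.27 * 15.9500

4.5218 mm/day


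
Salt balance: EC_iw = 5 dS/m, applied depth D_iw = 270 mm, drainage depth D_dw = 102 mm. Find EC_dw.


EC_dw = EC_iw * D_iw / D_dw
EC_dw = 5 * 270 / 102
EC_dw = 1350 / 102

13.2353 dS/m


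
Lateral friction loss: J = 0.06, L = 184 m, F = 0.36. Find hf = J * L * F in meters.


hf = J * L * F = 0.06 * 184 * 0.36 = 3.9744 m

3.9744 m


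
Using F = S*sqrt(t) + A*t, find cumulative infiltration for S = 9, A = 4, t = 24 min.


F = S*sqrt(t) + A*t
F = 9*sqrt(24) + 4*24
F = 9*4.898979 + 96

140.0908 mm


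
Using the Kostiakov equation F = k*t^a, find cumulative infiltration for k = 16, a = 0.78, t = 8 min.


F = k * t^a = 16 * 8^0.78
F = 16 * 5.063026

81.0084 mm


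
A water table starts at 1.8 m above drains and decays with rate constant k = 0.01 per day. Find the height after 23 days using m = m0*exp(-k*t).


m = m0 * exp(-k*t)
m = 1.8 * exp(-0.01 * 23)
m = 1.8 * exp(-0.2300)

1.4302 m


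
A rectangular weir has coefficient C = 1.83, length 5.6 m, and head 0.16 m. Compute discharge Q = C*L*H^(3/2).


Q = C * L * H^(3/2) = 1.83 * 5.6 * 0.16^1.5 = 1.83 * 5.6 * 0.064000

0.6559 m^3/s


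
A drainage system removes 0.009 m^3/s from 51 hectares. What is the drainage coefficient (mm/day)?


DC = Q * 86400 / (A * 10000) * 1000
DC = 0.009 * 86400 / (51 * 10000) * 1000
DC = 777600.0000 / 510000

1.5247 mm/day


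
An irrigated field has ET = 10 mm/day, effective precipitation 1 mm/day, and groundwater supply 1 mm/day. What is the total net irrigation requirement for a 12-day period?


Daily deficit = ET - Pe - GW = 10 - 1 - 1 = 8 mm/day
NIR = 8 * 12 = 96 mm

96.0000 mm


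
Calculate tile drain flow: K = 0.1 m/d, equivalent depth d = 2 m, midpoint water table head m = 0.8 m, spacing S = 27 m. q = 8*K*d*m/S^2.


q = 8*K*d*m/S^2
q = 8*0.1*2*0.8/27^2
q = 1.2800 / 729

0.0018 m/d


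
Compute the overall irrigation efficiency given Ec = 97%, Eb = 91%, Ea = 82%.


Ec = 0.97, Eb = 0.91, Ea = 0.82
E = 0.97 * 0.91 * 0.82 * 100 = 72.3814%

72.3814 %


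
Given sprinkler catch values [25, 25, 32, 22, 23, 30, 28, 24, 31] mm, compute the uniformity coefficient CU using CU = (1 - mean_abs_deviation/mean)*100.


mean = 26.666667 mm
MAD = 3.185185 mm
CU = (1 - 3.185185/26.666667)*100

88.0556 %


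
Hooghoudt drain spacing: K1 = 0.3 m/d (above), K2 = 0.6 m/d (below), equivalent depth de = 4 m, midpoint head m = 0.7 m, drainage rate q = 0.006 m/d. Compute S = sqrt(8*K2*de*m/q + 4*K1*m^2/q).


S^2 = 8*K2*de*m/q + 4*K1*m^2/q
S^2 = 8*0.6*4*0.7/0.006 + 4*0.3*0.7^2/0.006
S = sqrt(2338.0000)

48.3529 m


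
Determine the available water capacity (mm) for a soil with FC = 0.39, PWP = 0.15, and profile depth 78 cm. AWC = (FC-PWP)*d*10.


AWC = (FC - PWP) * d * 10
AWC = (0.39 - 0.15) * 78 * 10
AWC = 0.2400 * 78 * 10

187.2000 mm


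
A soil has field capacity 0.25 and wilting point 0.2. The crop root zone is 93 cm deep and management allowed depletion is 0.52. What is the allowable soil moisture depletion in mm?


SMD = (FC - PWP) * d * MAD * 10
SMD = (0.25 - 0.2) * 93 * 0.52 * 10
SMD = 0.0500 * 93 * 0.52 * 10

24.1800 mm


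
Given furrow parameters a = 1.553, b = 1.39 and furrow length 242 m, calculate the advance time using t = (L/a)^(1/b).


t = (L/a)^(1/b)
t = (242/1.553)^(1/1.39)
t = 155.827431^(1/1.39)

37.7956 min


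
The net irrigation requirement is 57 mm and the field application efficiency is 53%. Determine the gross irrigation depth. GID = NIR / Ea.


Ea = 53% = 0.53
GID = NIR / Ea = 57 / 0.53 = 107.5472 mm

107.5472 mm


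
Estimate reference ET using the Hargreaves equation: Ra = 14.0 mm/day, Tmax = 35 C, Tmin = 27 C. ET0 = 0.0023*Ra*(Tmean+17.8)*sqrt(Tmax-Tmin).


Tmean = (Tmax + Tmin)/2 = (35 + 27)/2 = 31.0
ET0 = 0.0023 * 14.0 * (31.0 + 17.8) * sqrt(35 - 27)
ET0 = 0.0023 * 14.0 * 48.8 * 2.828427

4.4445 mm/day


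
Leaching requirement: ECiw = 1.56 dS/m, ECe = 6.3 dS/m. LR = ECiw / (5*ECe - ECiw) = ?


LR = ECiw / (5*ECe - ECiw)
LR = 1.56 / (5*6.3 - 1.56)
LR = 1.56 / 29.9400

0.0521


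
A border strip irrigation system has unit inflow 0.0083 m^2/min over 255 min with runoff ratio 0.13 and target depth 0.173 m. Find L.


L = q*t/((1+r)*Z)
L = 0.0083*255/((1+0.13)*0.173)
L = 2.1165/0.19549

10.8266 m


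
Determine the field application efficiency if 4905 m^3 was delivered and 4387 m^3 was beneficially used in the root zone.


Ea = V_root / V_field * 100 = 4387 / 4905 * 100 = 89.4393%

89.4393 %


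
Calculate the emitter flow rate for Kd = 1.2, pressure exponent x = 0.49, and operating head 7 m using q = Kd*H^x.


q = Kd * H^x = 1.2 * 7^0.49 = 1.2 * 2.594765

3.1137 L/h


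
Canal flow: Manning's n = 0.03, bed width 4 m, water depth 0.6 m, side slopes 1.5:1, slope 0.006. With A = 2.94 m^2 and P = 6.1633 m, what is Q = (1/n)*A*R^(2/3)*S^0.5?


R = A/P = 2.94/6.1633 = 0.477017
Q = (1/0.03) * 2.94 * 0.477017^(2/3) * 0.006^0.5

4.6344 m^3/s


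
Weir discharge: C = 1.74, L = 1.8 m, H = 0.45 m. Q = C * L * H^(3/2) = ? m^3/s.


Q = C * L * H^(3/2) = 1.74 * 1.8 * 0.45^1.5 = 1.74 * 1.8 * 0.301869

0.9455 m^3/s


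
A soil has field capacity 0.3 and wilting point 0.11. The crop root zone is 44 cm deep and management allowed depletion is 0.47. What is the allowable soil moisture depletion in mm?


SMD = (FC - PWP) * d * MAD * 10
SMD = (0.3 - 0.11) * 44 * 0.47 * 10
SMD = 0.1900 * 44 * 0.47 * 10

39.2920 mm


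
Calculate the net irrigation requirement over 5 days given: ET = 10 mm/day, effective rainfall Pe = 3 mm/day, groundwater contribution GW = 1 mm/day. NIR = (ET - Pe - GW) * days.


Daily deficit = ET - Pe - GW = 10 - 3 - 1 = 6 mm/day
NIR = 6 * 5 = 30 mm

30.0000 mm


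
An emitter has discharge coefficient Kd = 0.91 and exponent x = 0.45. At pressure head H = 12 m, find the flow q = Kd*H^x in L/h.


q = Kd * H^x = 0.91 * 12^0.45 = 0.91 * 3.059367

2.7840 L/h


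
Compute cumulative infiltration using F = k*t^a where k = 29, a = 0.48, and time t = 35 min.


F = k * t^a = 29 * 35^0.48
F = 29 * 5.510013

159.7904 mm


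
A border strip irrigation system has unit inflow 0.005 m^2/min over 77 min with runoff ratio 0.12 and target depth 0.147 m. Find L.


L = q*t/((1+r)*Z)
L = 0.005*77/((1+0.12)*0.147)
L = 0.385/0.16464

2.3384 m


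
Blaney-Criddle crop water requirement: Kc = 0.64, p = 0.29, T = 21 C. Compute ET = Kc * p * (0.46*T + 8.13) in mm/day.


ET = Kc * p * (0.46*T + 8.13)
ET = 0.64 * 0.29 * (0.46*21 + 8.13)
ET = 0.64 * 0.29 * 17.7900

3.3018 mm/day


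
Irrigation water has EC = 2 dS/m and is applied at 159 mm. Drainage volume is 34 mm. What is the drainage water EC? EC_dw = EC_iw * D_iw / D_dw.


EC_dw = EC_iw * D_iw / D_dw
EC_dw = 2 * 159 / 34
EC_dw = 318 / 34

9.3529 dS/m


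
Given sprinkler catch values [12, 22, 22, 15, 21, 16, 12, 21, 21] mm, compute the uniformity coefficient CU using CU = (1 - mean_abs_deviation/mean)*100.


mean = 18.000000 mm
MAD = 3.777778 mm
CU = (1 - 3.777778/18.000000)*100

79.0123 %


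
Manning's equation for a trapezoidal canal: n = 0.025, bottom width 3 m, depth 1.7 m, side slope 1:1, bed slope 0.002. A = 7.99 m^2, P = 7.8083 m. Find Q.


R = A/P = 7.99/7.8083 = 1.023270
Q = (1/0.025) * 7.99 * 1.023270^(2/3) * 0.002^0.5

14.5138 m^3/s


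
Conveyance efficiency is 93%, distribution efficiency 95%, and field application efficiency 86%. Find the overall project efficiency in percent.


Ec = 0.93, Eb = 0.95, Ea = 0.86
E = 0.93 * 0.95 * 0.86 * 100 = 75.9810%

75.9810 %


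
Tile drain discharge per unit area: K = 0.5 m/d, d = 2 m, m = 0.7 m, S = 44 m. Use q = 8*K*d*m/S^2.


q = 8*K*d*m/S^2
q = 8*0.5*2*0.7/44^2
q = 5.6000 / 1936

0.0029 m/d


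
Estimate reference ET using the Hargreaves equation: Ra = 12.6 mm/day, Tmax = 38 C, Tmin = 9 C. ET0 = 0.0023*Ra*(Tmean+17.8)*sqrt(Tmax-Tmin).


Tmean = (Tmax + Tmin)/2 = (38 + 9)/2 = 23.5
ET0 = 0.0023 * 12.6 * (23.5 + 17.8) * sqrt(38 - 9)
ET0 = 0.0023 * 12.6 * 41.3 * 5.385165

6.4454 mm/day


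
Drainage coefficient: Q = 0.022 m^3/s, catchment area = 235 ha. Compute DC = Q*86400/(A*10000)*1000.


DC = Q * 86400 / (A * 10000) * 1000
DC = 0.022 * 86400 / (235 * 10000) * 1000
DC = 1900800.0000 / 2350000

0.8089 mm/day


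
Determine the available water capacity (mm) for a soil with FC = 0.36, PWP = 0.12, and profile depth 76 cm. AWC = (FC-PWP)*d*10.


AWC = (FC - PWP) * d * 10
AWC = (0.36 - 0.12) * 76 * 10
AWC = 0.2400 * 76 * 10

182.4000 mm


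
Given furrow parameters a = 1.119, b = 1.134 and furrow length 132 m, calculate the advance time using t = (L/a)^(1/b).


t = (L/a)^(1/b)
t = (132/1.119)^(1/1.134)
t = 117.962466^(1/1.134)

67.1328 min


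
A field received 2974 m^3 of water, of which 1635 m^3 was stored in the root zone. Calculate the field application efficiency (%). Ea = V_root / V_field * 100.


Ea = V_root / V_field * 100 = 1635 / 2974 * 100 = 54.9765%

54.9765 %


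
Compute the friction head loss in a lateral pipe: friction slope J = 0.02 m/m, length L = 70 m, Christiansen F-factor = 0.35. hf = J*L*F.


hf = J * L * F = 0.02 * 70 * 0.35 = 0.4900 m

0.4900 m


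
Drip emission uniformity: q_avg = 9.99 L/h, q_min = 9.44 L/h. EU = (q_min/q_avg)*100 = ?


EU = (q_min/q_avg)*100 = (9.44/9.99)*100 = 94.4945%

94.4945 %


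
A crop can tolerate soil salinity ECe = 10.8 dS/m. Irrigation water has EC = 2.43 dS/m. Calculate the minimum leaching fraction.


LR = ECiw / (5*ECe - ECiw)
LR = 2.43 / (5*10.8 - 2.43)
LR = 2.43 / 51.5700

0.0471


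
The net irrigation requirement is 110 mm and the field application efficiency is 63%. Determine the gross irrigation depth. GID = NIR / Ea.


Ea = 63% = 0.63
GID = NIR / Ea = 110 / 0.63 = 174.6032 mm

174.6032 mm


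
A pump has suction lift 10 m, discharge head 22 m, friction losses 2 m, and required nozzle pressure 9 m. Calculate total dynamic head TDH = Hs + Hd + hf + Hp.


TDH = Hs + Hd + hf + Hp = 10 + 22 + 2 + 9 = 43

43 m


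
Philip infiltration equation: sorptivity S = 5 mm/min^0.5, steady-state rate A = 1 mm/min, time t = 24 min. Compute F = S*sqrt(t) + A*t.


F = S*sqrt(t) + A*t
F = 5*sqrt(24) + 1*24
F = 5*4.898979 + 24

48.4949 mm


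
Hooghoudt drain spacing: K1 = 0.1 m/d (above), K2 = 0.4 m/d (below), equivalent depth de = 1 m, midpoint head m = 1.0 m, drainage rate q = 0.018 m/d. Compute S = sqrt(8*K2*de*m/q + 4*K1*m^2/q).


S^2 = 8*K2*de*m/q + 4*K1*m^2/q
S^2 = 8*0.4*1*1.0/0.018 + 4*0.1*1.0^2/0.018
S = sqrt(200.0000)

14.1421 m


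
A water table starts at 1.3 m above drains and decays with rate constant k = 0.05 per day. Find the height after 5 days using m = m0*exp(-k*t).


m = m0 * exp(-k*t)
m = 1.3 * exp(-0.05 * 5)
m = 1.3 * exp(-0.2500)

1.0124 m


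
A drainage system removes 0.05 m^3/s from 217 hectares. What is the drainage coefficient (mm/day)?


DC = Q * 86400 / (A * 10000) * 1000
DC = 0.05 * 86400 / (217 * 10000) * 1000
DC = 4320000.0000 / 2170000

1.9908 mm/day


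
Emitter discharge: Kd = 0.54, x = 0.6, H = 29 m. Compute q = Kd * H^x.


q = Kd * H^x = 0.54 * 29^0.6 = 0.54 * 7.541171

4.0722 L/h


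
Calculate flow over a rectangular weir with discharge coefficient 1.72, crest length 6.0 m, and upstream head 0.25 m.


Q = C * L * H^(3/2) = 1.72 * 6.0 * 0.25^1.5 = 1.72 * 6.0 * 0.125000

1.2900 m^3/s


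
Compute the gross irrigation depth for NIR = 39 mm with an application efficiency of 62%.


Ea = 62% = 0.62
GID = NIR / Ea = 39 / 0.62 = 62.9032 mm

62.9032 mm


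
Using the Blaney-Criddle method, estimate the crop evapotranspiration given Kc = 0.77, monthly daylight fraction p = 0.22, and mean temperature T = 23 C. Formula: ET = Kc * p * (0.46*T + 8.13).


ET = Kc * p * (0.46*T + 8.13)
ET = 0.77 * 0.22 * (0.46*23 + 8.13)
ET = 0.77 * 0.22 * 18.7100

3.1695 mm/day


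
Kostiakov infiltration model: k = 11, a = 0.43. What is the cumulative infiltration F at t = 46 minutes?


F = k * t^a = 11 * 46^0.43
F = 11 * 5.187832

57.0662 mm


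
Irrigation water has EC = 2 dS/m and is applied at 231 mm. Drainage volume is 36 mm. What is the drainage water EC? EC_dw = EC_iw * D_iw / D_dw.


EC_dw = EC_iw * D_iw / D_dw
EC_dw = 2 * 231 / 36
EC_dw = 462 / 36

12.8333 dS/m


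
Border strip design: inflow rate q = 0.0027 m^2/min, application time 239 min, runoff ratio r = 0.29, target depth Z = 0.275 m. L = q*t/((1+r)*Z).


L = q*t/((1+r)*Z)
L = 0.0027*239/((1+0.29)*0.275)
L = 0.6453/0.35475

1.8190 m


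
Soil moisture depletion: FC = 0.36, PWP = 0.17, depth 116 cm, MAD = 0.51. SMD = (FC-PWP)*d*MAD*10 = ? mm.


SMD = (FC - PWP) * d * MAD * 10
SMD = (0.36 - 0.17) * 116 * 0.51 * 10
SMD = 0.1900 * 116 * 0.51 * 10

112.4040 mm


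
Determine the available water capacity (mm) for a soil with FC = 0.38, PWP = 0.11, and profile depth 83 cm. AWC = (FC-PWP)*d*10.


AWC = (FC - PWP) * d * 10
AWC = (0.38 - 0.11) * 83 * 10
AWC = 0.2700 * 83 * 10

224.1000 mm


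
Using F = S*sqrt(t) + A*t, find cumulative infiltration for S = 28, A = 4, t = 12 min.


F = S*sqrt(t) + A*t
F = 28*sqrt(12) + 4*12
F = 28*3.464102 + 48

144.9949 mm


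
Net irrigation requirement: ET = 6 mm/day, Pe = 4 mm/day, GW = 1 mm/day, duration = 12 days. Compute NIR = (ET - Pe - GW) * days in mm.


Daily deficit = ET - Pe - GW = 6 - 4 - 1 = 1 mm/day
NIR = 1 * 12 = 12 mm

12.0000 mm


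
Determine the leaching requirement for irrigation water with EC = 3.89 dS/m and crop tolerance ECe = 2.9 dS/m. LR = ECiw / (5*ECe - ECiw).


LR = ECiw / (5*ECe - ECiw)
LR = 3.89 / (5*2.9 - 3.89)
LR = 3.89 / 10.6100

0.3666


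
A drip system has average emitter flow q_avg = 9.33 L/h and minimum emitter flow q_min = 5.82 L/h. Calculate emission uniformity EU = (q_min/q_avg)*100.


EU = (q_min/q_avg)*100 = (5.82/9.33)*100 = 62.3794%

62.3794 %


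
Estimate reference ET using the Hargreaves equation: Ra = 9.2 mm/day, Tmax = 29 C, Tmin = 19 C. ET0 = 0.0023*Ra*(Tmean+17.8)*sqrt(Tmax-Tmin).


Tmean = (Tmax + Tmin)/2 = (29 + 19)/2 = 24.0
ET0 = 0.0023 * 9.2 * (24.0 + 17.8) * sqrt(29 - 19)
ET0 = 0.0023 * 9.2 * 41.8 * 3.162278

2.7970 mm/day


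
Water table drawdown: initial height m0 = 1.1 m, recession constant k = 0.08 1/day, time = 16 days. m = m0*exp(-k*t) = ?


m = m0 * exp(-k*t)
m = 1.1 * exp(-0.08 * 16)
m = 1.1 * exp(-1.2800)

0.3058 m


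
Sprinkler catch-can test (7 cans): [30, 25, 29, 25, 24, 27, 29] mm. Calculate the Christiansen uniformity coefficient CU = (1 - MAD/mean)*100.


mean = 27.000000 mm
MAD = 2.000000 mm
CU = (1 - 2.000000/27.000000)*100

92.5926 %


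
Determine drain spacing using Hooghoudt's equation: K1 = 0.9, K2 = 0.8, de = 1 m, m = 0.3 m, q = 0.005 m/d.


S^2 = 8*K2*de*m/q + 4*K1*m^2/q
S^2 = 8*0.8*1*0.3/0.005 + 4*0.9*0.3^2/0.005
S = sqrt(448.8000)

21.1849 m


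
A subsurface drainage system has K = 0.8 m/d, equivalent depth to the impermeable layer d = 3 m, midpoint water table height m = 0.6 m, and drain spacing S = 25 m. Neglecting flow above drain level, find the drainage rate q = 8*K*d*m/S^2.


q = 8*K*d*m/S^2
q = 8*0.8*3*0.6/25^2
q = 11.5200 / 625

0.0184 m/d


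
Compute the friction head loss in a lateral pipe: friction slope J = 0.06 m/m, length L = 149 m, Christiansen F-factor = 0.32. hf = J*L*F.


hf = J * L * F = 0.06 * 149 * 0.32 = 2.8608 m

2.8608 m


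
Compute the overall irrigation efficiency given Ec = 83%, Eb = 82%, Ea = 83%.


Ec = 0.83, Eb = 0.82, Ea = 0.83
E = 0.83 * 0.82 * 0.83 * 100 = 56.4898%

56.4898 %


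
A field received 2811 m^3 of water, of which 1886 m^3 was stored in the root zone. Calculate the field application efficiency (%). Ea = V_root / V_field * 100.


Ea = V_root / V_field * 100 = 1886 / 2811 * 100 = 67.0936%

67.0936 %


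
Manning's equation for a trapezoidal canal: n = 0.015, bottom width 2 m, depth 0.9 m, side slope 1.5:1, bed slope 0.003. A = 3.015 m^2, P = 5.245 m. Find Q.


R = A/P = 3.015/5.245 = 0.574833
Q = (1/0.015) * 3.015 * 0.574833^(2/3) * 0.003^0.5

7.6112 m^3/s


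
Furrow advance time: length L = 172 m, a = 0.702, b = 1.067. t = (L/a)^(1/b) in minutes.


t = (L/a)^(1/b)
t = (172/0.702)^(1/1.067)
t = 245.014245^(1/1.067)

173.4471 min


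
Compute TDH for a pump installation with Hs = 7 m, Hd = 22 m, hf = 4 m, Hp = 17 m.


TDH = Hs + Hd + hf + Hp = 7 + 22 + 4 + 17 = 50

50 m


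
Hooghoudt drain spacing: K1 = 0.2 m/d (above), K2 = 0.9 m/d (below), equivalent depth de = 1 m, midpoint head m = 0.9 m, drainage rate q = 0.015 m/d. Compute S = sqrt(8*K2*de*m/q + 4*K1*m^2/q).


S^2 = 8*K2*de*m/q + 4*K1*m^2/q
S^2 = 8*0.9*1*0.9/0.015 + 4*0.2*0.9^2/0.015
S = sqrt(475.2000)

21.7991 m


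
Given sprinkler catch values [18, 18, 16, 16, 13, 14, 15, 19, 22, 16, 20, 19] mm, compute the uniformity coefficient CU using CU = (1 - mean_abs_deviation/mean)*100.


mean = 17.166667 mm
MAD = 2.166667 mm
CU = (1 - 2.166667/17.166667)*100

87.3786 %


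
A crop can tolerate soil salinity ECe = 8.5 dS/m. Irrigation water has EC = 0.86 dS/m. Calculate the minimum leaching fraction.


LR = ECiw / (5*ECe - ECiw)
LR = 0.86 / (5*8.5 - 0.86)
LR = 0.86 / 41.6400

0.0207


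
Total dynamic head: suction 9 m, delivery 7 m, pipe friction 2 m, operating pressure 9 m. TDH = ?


TDH = Hs + Hd + hf + Hp = 9 + 7 + 2 + 9 = 27

27 m


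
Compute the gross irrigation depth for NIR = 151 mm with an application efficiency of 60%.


Ea = 60% = 0.6
GID = NIR / Ea = 151 / 0.6 = 251.6667 mm

251.6667 mm


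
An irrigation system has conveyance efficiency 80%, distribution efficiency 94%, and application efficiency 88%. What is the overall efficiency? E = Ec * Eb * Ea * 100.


Ec = 0.8, Eb = 0.94, Ea = 0.88
E = 0.8 * 0.94 * 0.88 * 100 = 66.1760%

66.1760 %


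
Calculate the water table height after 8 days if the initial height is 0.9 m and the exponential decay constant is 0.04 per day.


m = m0 * exp(-k*t)
m = 0.9 * exp(-0.04 * 8)
m = 0.9 * exp(-0.3200)

0.6535 m


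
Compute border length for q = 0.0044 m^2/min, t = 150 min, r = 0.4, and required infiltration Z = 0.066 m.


L = q*t/((1+r)*Z)
L = 0.0044*150/((1+0.4)*0.066)
L = 0.66/0.0924

7.1429 m


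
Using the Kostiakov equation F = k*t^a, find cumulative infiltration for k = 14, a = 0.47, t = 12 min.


F = k * t^a = 14 * 12^0.47
F = 14 * 3.215253

45.0135 mm


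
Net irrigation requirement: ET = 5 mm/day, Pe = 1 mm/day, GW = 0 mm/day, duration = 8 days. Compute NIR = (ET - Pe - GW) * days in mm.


Daily deficit = ET - Pe - GW = 5 - 1 - 0 = 4 mm/day
NIR = 4 * 8 = 32 mm

32.0000 mm


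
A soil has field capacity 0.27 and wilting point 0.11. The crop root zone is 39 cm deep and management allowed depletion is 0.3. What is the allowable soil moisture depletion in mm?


SMD = (FC - PWP) * d * MAD * 10
SMD = (0.27 - 0.11) * 39 * 0.3 * 10
SMD = 0.1600 * 39 * 0.3 * 10

18.7200 mm


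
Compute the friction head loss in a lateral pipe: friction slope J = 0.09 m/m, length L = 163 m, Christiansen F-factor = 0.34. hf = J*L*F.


hf = J * L * F = 0.09 * 163 * 0.34 = 4.9878 m

4.9878 m


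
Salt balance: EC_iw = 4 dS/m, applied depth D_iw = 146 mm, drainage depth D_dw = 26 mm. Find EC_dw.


EC_dw = EC_iw * D_iw / D_dw
EC_dw = 4 * 146 / 26
EC_dw = 584 / 26

22.4615 dS/m


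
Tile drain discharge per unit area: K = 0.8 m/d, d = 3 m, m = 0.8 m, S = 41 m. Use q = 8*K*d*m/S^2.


q = 8*K*d*m/S^2
q = 8*0.8*3*0.8/41^2
q = 15.3600 / 1681

0.0091 m/d


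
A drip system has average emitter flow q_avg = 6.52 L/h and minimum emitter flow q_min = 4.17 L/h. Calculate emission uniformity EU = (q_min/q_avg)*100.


EU = (q_min/q_avg)*100 = (4.17/6.52)*100 = 63.9571%

63.9571 %


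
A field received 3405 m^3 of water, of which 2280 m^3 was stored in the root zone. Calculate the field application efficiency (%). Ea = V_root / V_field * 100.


Ea = V_root / V_field * 100 = 2280 / 3405 * 100 = 66.9604%

66.9604 %


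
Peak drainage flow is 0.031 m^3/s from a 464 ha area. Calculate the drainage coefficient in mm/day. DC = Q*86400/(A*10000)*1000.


DC = Q * 86400 / (A * 10000) * 1000
DC = 0.031 * 86400 / (464 * 10000) * 1000
DC = 2678400.0000 / 4640000

0.5772 mm/day


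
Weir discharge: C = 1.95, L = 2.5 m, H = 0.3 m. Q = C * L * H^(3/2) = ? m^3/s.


Q = C * L * H^(3/2) = 1.95 * 2.5 * 0.3^1.5 = 1.95 * 2.5 * 0.164317

0.8010 m^3/s


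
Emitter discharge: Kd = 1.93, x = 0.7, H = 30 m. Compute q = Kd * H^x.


q = Kd * H^x = 1.93 * 30^0.7 = 1.93 * 10.813963

20.8709 L/h


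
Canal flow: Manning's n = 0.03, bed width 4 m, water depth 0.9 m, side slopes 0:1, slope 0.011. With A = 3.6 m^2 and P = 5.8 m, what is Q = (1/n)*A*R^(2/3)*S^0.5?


R = A/P = 3.6/5.8 = 0.620690
Q = (1/0.03) * 3.6 * 0.620690^(2/3) * 0.011^0.5

9.1579 m^3/s


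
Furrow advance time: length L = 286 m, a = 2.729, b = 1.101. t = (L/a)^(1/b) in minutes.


t = (L/a)^(1/b)
t = (286/2.729)^(1/1.101)
t = 104.800293^(1/1.101)

68.3951 min


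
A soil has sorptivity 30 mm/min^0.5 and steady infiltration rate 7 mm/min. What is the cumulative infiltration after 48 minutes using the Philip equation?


F = S*sqrt(t) + A*t
F = 30*sqrt(48) + 7*48
F = 30*6.928203 + 336

543.8461 mm


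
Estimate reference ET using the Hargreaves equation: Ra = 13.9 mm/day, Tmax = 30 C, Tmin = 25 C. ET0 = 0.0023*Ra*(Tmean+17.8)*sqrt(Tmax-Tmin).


Tmean = (Tmax + Tmin)/2 = (30 + 25)/2 = 27.5
ET0 = 0.0023 * 13.9 * (27.5 + 17.8) * sqrt(30 - 25)
ET0 = 0.0023 * 13.9 * 45.3 * 2.236068

3.2384 mm/day


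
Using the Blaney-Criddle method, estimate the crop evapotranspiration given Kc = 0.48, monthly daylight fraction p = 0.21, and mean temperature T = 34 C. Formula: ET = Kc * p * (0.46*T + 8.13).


ET = Kc * p * (0.46*T + 8.13)
ET = 0.48 * 0.21 * (0.46*34 + 8.13)
ET = 0.48 * 0.21 * 23.7700

2.3960 mm/day


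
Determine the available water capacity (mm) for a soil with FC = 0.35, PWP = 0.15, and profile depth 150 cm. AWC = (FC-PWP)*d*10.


AWC = (FC - PWP) * d * 10
AWC = (0.35 - 0.15) * 150 * 10
AWC = 0.2000 * 150 * 10

300.0000 mm


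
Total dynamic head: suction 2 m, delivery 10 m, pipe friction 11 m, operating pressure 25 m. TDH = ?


TDH = Hs + Hd + hf + Hp = 2 + 10 + 11 + 25 = 48

48 m


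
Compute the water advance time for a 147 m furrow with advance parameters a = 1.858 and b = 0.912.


t = (L/a)^(1/b)
t = (147/1.858)^(1/0.912)
t = 79.117330^(1/0.912)

120.6252 min


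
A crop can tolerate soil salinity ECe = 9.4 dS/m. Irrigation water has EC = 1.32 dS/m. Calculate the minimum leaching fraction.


LR = ECiw / (5*ECe - ECiw)
LR = 1.32 / (5*9.4 - 1.32)
LR = 1.32 / 45.6800

0.0289


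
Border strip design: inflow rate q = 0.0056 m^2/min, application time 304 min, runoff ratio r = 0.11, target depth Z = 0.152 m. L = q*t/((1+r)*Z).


L = q*t/((1+r)*Z)
L = 0.0056*304/((1+0.11)*0.152)
L = 1.7024/0.16872

10.0901 m


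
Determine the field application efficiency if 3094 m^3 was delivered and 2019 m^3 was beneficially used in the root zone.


Ea = V_root / V_field * 100 = 2019 / 3094 * 100 = 65.2553%

65.2553 %


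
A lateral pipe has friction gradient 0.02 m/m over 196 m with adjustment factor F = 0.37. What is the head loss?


hf = J * L * F = 0.02 * 196 * 0.37 = 1.4504 m

1.4504 m


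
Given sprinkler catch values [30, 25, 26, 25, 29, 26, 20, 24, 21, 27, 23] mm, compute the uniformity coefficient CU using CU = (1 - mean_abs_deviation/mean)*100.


mean = 25.090909 mm
MAD = 2.280992 mm
CU = (1 - 2.280992/25.090909)*100

90.9091 %


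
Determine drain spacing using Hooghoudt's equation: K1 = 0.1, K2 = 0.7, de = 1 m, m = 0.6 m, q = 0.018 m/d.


S^2 = 8*K2*de*m/q + 4*K1*m^2/q
S^2 = 8*0.7*1*0.6/0.018 + 4*0.1*0.6^2/0.018
S = sqrt(194.6667)

13.9523 m


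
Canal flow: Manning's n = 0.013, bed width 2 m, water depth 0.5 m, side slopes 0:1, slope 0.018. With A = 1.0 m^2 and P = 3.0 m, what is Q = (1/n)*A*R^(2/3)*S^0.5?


R = A/P = 1.0/3.0 = 0.333333
Q = (1/0.013) * 1.0 * 0.333333^(2/3) * 0.018^0.5

4.9615 m^3/s


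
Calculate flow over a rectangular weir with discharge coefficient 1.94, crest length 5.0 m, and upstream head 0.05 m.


Q = C * L * H^(3/2) = 1.94 * 5.0 * 0.05^1.5 = 1.94 * 5.0 * 0.011180

0.1084 m^3/s


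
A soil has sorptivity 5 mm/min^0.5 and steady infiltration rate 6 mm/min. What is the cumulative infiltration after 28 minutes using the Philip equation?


F = S*sqrt(t) + A*t
F = 5*sqrt(28) + 6*28
F = 5*5.291503 + 168

194.4575 mm


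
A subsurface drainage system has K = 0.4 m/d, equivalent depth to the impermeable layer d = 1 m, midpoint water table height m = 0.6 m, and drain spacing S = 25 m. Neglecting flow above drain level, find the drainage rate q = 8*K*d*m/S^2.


q = 8*K*d*m/S^2
q = 8*0.4*1*0.6/25^2
q = 1.9200 / 625

0.0031 m/d


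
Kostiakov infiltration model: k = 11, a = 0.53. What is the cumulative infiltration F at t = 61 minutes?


F = k * t^a = 11 * 61^0.53
F = 11 * 8.835371

97.1891 mm


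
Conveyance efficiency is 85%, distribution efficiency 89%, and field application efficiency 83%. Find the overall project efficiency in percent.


Ec = 0.85, Eb = 0.89, Ea = 0.83
E = 0.85 * 0.89 * 0.83 * 100 = 62.7895%

62.7895 %


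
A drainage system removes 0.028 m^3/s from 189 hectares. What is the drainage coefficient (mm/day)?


DC = Q * 86400 / (A * 10000) * 1000
DC = 0.028 * 86400 / (189 * 10000) * 1000
DC = 2419200.0000 / 1890000

1.2800 mm/day


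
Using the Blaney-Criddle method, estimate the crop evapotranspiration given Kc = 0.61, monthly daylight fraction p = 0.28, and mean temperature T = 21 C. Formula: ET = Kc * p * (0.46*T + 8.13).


ET = Kc * p * (0.46*T + 8.13)
ET = 0.61 * 0.28 * (0.46*21 + 8.13)
ET = 0.61 * 0.28 * 17.7900

3.0385 mm/day


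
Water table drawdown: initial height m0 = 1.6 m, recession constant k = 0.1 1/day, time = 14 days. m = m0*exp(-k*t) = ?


m = m0 * exp(-k*t)
m = 1.6 * exp(-0.1 * 14)
m = 1.6 * exp(-1.4000)

0.3946 m


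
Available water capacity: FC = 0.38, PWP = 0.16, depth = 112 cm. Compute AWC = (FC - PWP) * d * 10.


AWC = (FC - PWP) * d * 10
AWC = (0.38 - 0.16) * 112 * 10
AWC = 0.2200 * 112 * 10

246.4000 mm


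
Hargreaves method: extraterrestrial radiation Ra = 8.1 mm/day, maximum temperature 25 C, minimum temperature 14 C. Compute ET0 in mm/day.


Tmean = (Tmax + Tmin)/2 = (25 + 14)/2 = 19.5
ET0 = 0.0023 * 8.1 * (19.5 + 17.8) * sqrt(25 - 14)
ET0 = 0.0023 * 8.1 * 37.3 * 3.316625

2.3047 mm/day


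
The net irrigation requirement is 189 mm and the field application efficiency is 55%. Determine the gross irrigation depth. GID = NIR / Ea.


Ea = 55% = 0.55
GID = NIR / Ea = 189 / 0.55 = 343.6364 mm

343.6364 mm


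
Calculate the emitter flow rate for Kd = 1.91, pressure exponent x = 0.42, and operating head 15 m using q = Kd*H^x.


q = Kd * H^x = 1.91 * 15^0.42 = 1.91 * 3.118590

5.9565 L/h


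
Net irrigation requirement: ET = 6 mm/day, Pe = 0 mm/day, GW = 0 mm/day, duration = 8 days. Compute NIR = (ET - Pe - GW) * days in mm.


Daily deficit = ET - Pe - GW = 6 - 0 - 0 = 6 mm/day
NIR = 6 * 8 = 48 mm

48.0000 mm


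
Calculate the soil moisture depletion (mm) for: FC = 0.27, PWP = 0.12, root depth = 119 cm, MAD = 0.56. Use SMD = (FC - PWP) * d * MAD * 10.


SMD = (FC - PWP) * d * MAD * 10
SMD = (0.27 - 0.12) * 119 * 0.56 * 10
SMD = 0.1500 * 119 * 0.56 * 10

99.9600 mm


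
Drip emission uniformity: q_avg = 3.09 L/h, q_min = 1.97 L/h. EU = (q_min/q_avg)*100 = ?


EU = (q_min/q_avg)*100 = (1.97/3.09)*100 = 63.7540%

63.7540 %


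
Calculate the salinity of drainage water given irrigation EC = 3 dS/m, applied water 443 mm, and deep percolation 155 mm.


EC_dw = EC_iw * D_iw / D_dw
EC_dw = 3 * 443 / 155
EC_dw = 1329 / 155

8.5742 dS/m


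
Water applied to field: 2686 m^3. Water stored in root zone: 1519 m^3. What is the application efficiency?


Ea = V_root / V_field * 100 = 1519 / 2686 * 100 = 56.5525%

56.5525 %


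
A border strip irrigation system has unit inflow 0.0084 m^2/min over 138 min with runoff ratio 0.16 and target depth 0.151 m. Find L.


L = q*t/((1+r)*Z)
L = 0.0084*138/((1+0.16)*0.151)
L = 1.1592/0.17516

6.6179 m


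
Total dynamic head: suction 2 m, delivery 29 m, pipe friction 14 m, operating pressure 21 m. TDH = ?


TDH = Hs + Hd + hf + Hp = 2 + 29 + 14 + 21 = 66

66 m


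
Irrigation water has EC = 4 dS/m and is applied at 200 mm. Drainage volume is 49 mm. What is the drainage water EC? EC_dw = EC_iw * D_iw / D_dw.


EC_dw = EC_iw * D_iw / D_dw
EC_dw = 4 * 200 / 49
EC_dw = 800 / 49

16.3265 dS/m


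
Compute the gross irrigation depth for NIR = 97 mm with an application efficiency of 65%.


Ea = 65% = 0.65
GID = NIR / Ea = 97 / 0.65 = 149.2308 mm

149.2308 mm


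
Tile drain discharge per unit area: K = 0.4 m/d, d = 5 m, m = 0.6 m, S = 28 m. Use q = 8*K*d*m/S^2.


q = 8*K*d*m/S^2
q = 8*0.4*5*0.6/28^2
q = 9.6000 / 784

0.0122 m/d


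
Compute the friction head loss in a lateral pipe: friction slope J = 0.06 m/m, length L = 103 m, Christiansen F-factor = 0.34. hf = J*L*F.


hf = J * L * F = 0.06 * 103 * 0.34 = 2.1012 m

2.1012 m


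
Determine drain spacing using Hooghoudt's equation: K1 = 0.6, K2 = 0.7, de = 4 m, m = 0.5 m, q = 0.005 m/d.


S^2 = 8*K2*de*m/q + 4*K1*m^2/q
S^2 = 8*0.7*4*0.5/0.005 + 4*0.6*0.5^2/0.005
S = sqrt(2360.0000)

48.5798 m


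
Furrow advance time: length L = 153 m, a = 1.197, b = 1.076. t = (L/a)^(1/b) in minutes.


t = (L/a)^(1/b)
t = (153/1.197)^(1/1.076)
t = 127.819549^(1/1.076)

90.7411 min


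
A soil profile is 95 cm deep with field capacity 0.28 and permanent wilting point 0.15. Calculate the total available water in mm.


AWC = (FC - PWP) * d * 10
AWC = (0.28 - 0.15) * 95 * 10
AWC = 0.1300 * 95 * 10

123.5000 mm


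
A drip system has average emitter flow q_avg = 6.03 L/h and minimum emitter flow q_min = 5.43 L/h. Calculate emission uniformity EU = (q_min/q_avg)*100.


EU = (q_min/q_avg)*100 = (5.43/6.03)*100 = 90.0498%

90.0498 %


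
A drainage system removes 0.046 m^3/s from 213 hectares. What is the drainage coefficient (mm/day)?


DC = Q * 86400 / (A * 10000) * 1000
DC = 0.046 * 86400 / (213 * 10000) * 1000
DC = 3974400.0000 / 2130000

1.8659 mm/day


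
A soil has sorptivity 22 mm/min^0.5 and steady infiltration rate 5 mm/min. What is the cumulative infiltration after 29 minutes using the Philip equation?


F = S*sqrt(t) + A*t
F = 22*sqrt(29) + 5*29
F = 22*5.385165 + 145

263.4736 mm


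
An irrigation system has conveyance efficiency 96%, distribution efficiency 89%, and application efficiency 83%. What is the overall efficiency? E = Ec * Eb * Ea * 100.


Ec = 0.96, Eb = 0.89, Ea = 0.83
E = 0.96 * 0.89 * 0.83 * 100 = 70.9152%

70.9152 %


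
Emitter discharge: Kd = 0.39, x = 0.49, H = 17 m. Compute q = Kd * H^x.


q = Kd * H^x = 0.39 * 17^0.49 = 0.39 * 4.007929

1.5631 L/h


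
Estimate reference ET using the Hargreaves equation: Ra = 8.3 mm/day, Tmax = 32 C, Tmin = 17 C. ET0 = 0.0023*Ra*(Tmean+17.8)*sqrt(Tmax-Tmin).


Tmean = (Tmax + Tmin)/2 = (32 + 17)/2 = 24.5
ET0 = 0.0023 * 8.3 * (24.5 + 17.8) * sqrt(32 - 17)
ET0 = 0.0023 * 8.3 * 42.3 * 3.872983

3.1275 mm/day


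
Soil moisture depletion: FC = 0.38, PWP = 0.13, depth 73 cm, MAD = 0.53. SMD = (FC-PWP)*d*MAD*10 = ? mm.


SMD = (FC - PWP) * d * MAD * 10
SMD = (0.38 - 0.13) * 73 * 0.53 * 10
SMD = 0.2500 * 73 * 0.53 * 10

96.7250 mm


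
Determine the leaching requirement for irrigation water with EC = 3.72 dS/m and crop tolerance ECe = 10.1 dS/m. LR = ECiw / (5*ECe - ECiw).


LR = ECiw / (5*ECe - ECiw)
LR = 3.72 / (5*10.1 - 3.72)
LR = 3.72 / 46.7800

0.0795


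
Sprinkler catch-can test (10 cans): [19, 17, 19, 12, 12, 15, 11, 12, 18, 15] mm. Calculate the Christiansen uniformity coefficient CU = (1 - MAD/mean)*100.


mean = 15.000000 mm
MAD = 2.600000 mm
CU = (1 - 2.600000/15.000000)*100

82.6667 %


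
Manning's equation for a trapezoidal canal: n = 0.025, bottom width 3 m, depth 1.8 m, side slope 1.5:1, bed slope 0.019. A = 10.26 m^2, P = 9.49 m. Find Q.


R = A/P = 10.26/9.49 = 1.081138
Q = (1/0.025) * 10.26 * 1.081138^(2/3) * 0.019^0.5

59.5898 m^3/s


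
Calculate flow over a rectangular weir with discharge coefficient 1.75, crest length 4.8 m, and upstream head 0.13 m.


Q = C * L * H^(3/2) = 1.75 * 4.8 * 0.13^1.5 = 1.75 * 4.8 * 0.046872

0.3937 m^3/s


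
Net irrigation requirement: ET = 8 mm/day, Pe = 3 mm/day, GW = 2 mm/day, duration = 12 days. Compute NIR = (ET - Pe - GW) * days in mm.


Daily deficit = ET - Pe - GW = 8 - 3 - 2 = 3 mm/day
NIR = 3 * 12 = 36 mm

36.0000 mm


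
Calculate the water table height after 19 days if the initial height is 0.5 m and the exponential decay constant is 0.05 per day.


m = m0 * exp(-k*t)
m = 0.5 * exp(-0.05 * 19)
m = 0.5 * exp(-0.9500)

0.1934 m


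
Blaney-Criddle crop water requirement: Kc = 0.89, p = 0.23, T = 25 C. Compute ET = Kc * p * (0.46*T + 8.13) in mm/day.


ET = Kc * p * (0.46*T + 8.13)
ET = 0.89 * 0.23 * (0.46*25 + 8.13)
ET = 0.89 * 0.23 * 19.6300

4.0183 mm/day


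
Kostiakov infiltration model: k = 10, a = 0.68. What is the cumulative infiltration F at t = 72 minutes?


F = k * t^a = 10 * 72^0.68
F = 10 * 18.322558

183.2256 mm


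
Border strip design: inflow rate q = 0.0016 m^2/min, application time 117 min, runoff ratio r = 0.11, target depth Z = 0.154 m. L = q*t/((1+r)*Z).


L = q*t/((1+r)*Z)
L = 0.0016*117/((1+0.11)*0.154)
L = 0.1872/0.17094

1.0951 m


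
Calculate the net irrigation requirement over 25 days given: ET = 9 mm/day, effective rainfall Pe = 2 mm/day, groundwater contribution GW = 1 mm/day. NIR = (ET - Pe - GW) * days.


Daily deficit = ET - Pe - GW = 9 - 2 - 1 = 6 mm/day
NIR = 6 * 25 = 150 mm

150.0000 mm


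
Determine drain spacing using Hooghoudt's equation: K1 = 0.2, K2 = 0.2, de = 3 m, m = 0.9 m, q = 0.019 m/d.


S^2 = 8*K2*de*m/q + 4*K1*m^2/q
S^2 = 8*0.2*3*0.9/0.019 + 4*0.2*0.9^2/0.019
S = sqrt(261.4737)

16.1701 m


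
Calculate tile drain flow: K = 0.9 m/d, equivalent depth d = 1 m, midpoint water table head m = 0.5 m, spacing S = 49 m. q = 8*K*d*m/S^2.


q = 8*K*d*m/S^2
q = 8*0.9*1*0.5/49^2
q = 3.6000 / 2401

0.0015 m/d


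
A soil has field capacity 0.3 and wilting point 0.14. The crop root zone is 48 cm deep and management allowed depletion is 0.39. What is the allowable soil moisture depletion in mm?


SMD = (FC - PWP) * d * MAD * 10
SMD = (0.3 - 0.14) * 48 * 0.39 * 10
SMD = 0.1600 * 48 * 0.39 * 10

29.9520 mm


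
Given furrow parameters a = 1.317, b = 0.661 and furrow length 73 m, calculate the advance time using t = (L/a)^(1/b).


t = (L/a)^(1/b)
t = (73/1.317)^(1/0.661)
t = 55.429005^(1/0.661)

434.5391 min


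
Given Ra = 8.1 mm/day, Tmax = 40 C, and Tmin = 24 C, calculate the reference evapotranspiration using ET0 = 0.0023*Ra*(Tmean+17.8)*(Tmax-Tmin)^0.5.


Tmean = (Tmax + Tmin)/2 = (40 + 24)/2 = 32.0
ET0 = 0.0023 * 8.1 * (32.0 + 17.8) * sqrt(40 - 24)
ET0 = 0.0023 * 8.1 * 49.8 * 4.000000

3.7111 mm/day


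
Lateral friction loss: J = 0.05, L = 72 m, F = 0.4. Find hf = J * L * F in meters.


hf = J * L * F = 0.05 * 72 * 0.4 = 1.4400 m

1.4400 m


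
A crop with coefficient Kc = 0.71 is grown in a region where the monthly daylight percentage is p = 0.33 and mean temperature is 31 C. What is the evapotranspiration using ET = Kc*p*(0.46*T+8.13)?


ET = Kc * p * (0.46*T + 8.13)
ET = 0.71 * 0.33 * (0.46*31 + 8.13)
ET = 0.71 * 0.33 * 22.3900

5.2460 mm/day


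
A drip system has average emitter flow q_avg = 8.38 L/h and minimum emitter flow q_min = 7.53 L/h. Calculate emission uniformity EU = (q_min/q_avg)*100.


EU = (q_min/q_avg)*100 = (7.53/8.38)*100 = 89.8568%

89.8568 %


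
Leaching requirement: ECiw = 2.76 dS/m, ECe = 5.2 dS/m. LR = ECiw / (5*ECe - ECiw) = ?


LR = ECiw / (5*ECe - ECiw)
LR = 2.76 / (5*5.2 - 2.76)
LR = 2.76 / 23.2400

0.1188


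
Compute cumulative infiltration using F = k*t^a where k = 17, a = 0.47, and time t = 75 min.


F = k * t^a = 17 * 75^0.47
F = 17 * 7.608145

129.3385 mm


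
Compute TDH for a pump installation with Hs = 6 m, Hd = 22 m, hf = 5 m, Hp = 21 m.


TDH = Hs + Hd + hf + Hp = 6 + 22 + 5 + 21 = 54

54 m


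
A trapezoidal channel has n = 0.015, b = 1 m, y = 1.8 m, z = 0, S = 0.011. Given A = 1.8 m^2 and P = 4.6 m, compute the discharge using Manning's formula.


R = A/P = 1.8/4.6 = 0.391304
Q = (1/0.015) * 1.8 * 0.391304^(2/3) * 0.011^0.5

6.7332 m^3/s


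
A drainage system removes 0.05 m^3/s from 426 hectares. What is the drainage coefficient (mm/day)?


DC = Q * 86400 / (A * 10000) * 1000
DC = 0.05 * 86400 / (426 * 10000) * 1000
DC = 4320000.0000 / 4260000

1.0141 mm/day


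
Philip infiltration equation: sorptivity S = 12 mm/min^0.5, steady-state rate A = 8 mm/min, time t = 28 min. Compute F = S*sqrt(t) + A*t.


F = S*sqrt(t) + A*t
F = 12*sqrt(28) + 8*28
F = 12*5.291503 + 224

287.4980 mm


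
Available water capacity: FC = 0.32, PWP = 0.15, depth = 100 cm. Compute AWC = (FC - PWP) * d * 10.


AWC = (FC - PWP) * d * 10
AWC = (0.32 - 0.15) * 100 * 10
AWC = 0.1700 * 100 * 10

170.0000 mm


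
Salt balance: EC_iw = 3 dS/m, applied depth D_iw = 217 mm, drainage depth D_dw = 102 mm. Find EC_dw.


EC_dw = EC_iw * D_iw / D_dw
EC_dw = 3 * 217 / 102
EC_dw = 651 / 102

6.3824 dS/m


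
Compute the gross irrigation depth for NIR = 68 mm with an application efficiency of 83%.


Ea = 83% = 0.83
GID = NIR / Ea = 68 / 0.83 = 81.9277 mm

81.9277 mm


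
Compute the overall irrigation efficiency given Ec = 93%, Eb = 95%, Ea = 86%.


Ec = 0.93, Eb = 0.95, Ea = 0.86
E = 0.93 * 0.95 * 0.86 * 100 = 75.9810%

75.9810 %


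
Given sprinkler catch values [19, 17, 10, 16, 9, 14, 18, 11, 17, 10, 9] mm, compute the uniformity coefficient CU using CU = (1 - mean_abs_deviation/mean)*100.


mean = 13.636364 mm
MAD = 3.487603 mm
CU = (1 - 3.487603/13.636364)*100

74.4242 %


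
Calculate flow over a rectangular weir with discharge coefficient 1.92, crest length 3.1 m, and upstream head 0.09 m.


Q = C * L * H^(3/2) = 1.92 * 3.1 * 0.09^1.5 = 1.92 * 3.1 * 0.027000

0.1607 m^3/s


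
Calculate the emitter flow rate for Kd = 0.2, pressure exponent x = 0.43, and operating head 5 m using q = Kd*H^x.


q = Kd * H^x = 0.2 * 5^0.43 = 0.2 * 1.997823

0.3996 L/h


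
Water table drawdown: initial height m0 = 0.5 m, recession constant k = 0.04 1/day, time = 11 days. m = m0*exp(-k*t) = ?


m = m0 * exp(-k*t)
m = 0.5 * exp(-0.04 * 11)
m = 0.5 * exp(-0.4400)

0.3220 m


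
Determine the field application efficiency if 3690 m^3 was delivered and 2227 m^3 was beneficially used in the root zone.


Ea = V_root / V_field * 100 = 2227 / 3690 * 100 = 60.3523%

60.3523 %
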